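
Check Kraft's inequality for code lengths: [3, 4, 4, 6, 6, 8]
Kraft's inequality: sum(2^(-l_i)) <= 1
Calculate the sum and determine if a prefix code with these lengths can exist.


Sum = 2^(-3) + 2^(-4) + 2^(-4) + 2^(-6) + 2^(-6) + 2^(-8)
    = 0.125 + 0.0625 + 0.0625 + 0.015625 + 0.015625 + 0.00390625
    = 73/256 = 0.28515625
Since 0.28515625 <= 1, Kraft's inequality IS satisfied.
A prefix code with these lengths CAN exist.

Kraft sum = 0.28515625. Satisfied.


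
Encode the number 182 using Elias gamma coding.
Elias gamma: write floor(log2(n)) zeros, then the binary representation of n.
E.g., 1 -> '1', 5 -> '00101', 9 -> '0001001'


num_bits = floor(log2(182)) + 1 = 8
leading_zeros = num_bits - 1 = 7
binary(182) = 10110110

Elias gamma(182) = '0000000' + '10110110' = 000000010110110 (15 bits)


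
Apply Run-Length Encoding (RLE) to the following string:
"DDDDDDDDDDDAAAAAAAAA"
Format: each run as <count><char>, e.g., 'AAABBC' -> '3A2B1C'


Scanning runs left to right:
  i=0: run of 'D' x 11 -> '11D'
  i=11: run of 'A' x 9 -> '9A'

RLE = 11D9A


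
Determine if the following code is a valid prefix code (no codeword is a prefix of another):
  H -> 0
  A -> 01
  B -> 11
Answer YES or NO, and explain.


Checking each pair (does one codeword prefix another?):
  H='0' vs A='01': prefix -- VIOLATION

NO -- this is NOT a valid prefix code. H (0) is a prefix of A (01).


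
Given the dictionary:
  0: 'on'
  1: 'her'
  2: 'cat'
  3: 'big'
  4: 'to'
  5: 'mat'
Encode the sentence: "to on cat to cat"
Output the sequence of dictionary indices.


Look up each word in the dictionary:
  'to' -> 4
  'on' -> 0
  'cat' -> 2
  'to' -> 4
  'cat' -> 2

Encoded: [4, 0, 2, 4, 2]


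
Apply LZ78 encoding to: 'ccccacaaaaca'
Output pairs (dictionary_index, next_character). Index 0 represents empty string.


LZ78 encoding steps:
Dictionary: {0: ''}
Step 1: w='' (idx 0), next='c' -> output (0, 'c'), add 'c' as idx 1
Step 2: w='c' (idx 1), next='c' -> output (1, 'c'), add 'cc' as idx 2
Step 3: w='c' (idx 1), next='a' -> output (1, 'a'), add 'ca' as idx 3
Step 4: w='ca' (idx 3), next='a' -> output (3, 'a'), add 'caa' as idx 4
Step 5: w='' (idx 0), next='a' -> output (0, 'a'), add 'a' as idx 5
Step 6: w='a' (idx 5), next='c' -> output (5, 'c'), add 'ac' as idx 6
Step 7: w='a' (idx 5), end of input -> output (5, '')


Encoded: [(0, 'c'), (1, 'c'), (1, 'a'), (3, 'a'), (0, 'a'), (5, 'c'), (5, '')]


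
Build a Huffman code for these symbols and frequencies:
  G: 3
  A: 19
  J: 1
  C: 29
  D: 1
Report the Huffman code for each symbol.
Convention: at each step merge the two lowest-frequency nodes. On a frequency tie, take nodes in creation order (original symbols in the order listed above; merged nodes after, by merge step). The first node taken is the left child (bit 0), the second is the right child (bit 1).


Huffman tree construction:
Step 1: Merge J(1) + D(1) = 2
Step 2: Merge (J+D)(2) + G(3) = 5
Step 3: Merge ((J+D)+G)(5) + A(19) = 24
Step 4: Merge (((J+D)+G)+A)(24) + C(29) = 53
Read each symbol's code off the tree from the root (left child = 0, right child = 1).

Codes:
  G: 001 (length 3)
  A: 01 (length 2)
  J: 0000 (length 4)
  C: 1 (length 1)
  D: 0001 (length 4)
Average code length: 84/53 = 1.5849 bits/symbol


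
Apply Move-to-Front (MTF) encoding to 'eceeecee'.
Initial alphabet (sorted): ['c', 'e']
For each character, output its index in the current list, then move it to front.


MTF encoding:
'e': index 1 in ['c', 'e'] -> ['e', 'c']
'c': index 1 in ['e', 'c'] -> ['c', 'e']
'e': index 1 in ['c', 'e'] -> ['e', 'c']
'e': index 0 in ['e', 'c'] -> ['e', 'c']
'e': index 0 in ['e', 'c'] -> ['e', 'c']
'c': index 1 in ['e', 'c'] -> ['c', 'e']
'e': index 1 in ['c', 'e'] -> ['e', 'c']
'e': index 0 in ['e', 'c'] -> ['e', 'c']


Output: [1, 1, 1, 0, 0, 1, 1, 0]


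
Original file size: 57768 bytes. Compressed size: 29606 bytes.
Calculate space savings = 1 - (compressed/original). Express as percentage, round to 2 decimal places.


ratio = compressed/original = 29606/57768 = 0.512498
savings = 1 - ratio = 1 - 0.512498 = 0.487502
as a percentage: 0.487502 * 100 = 48.75%

Space savings = 1 - 29606/57768 = 48.75%


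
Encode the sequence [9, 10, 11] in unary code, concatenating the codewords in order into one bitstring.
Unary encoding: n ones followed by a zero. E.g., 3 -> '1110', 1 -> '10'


Encode each number as n ones followed by a terminating 0:
  9 -> 1111111110 (10 bits)
  10 -> 11111111110 (11 bits)
  11 -> 111111111110 (12 bits)
Total length = 10 + 11 + 12 = 33 bits.

Unary([9, 10, 11]) = 111111111011111111110111111111110 (33 bits)


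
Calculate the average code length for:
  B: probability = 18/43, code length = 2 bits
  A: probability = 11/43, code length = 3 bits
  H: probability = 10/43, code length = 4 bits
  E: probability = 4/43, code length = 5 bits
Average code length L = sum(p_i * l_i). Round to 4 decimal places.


Weighted contributions p_i * l_i:
  B: (18/43) * 2 = 36/43
  A: (11/43) * 3 = 33/43
  H: (10/43) * 4 = 40/43
  E: (4/43) * 5 = 20/43
Sum = (36 + 33 + 40 + 20)/43 = 129/43

L = 129/43 = 3.0000 bits/symbol


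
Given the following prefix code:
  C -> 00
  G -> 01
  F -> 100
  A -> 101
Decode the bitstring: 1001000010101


Decoding step by step:
Bits 100 -> F
Bits 100 -> F
Bits 00 -> C
Bits 101 -> A
Bits 01 -> G


Decoded message: FFCAG


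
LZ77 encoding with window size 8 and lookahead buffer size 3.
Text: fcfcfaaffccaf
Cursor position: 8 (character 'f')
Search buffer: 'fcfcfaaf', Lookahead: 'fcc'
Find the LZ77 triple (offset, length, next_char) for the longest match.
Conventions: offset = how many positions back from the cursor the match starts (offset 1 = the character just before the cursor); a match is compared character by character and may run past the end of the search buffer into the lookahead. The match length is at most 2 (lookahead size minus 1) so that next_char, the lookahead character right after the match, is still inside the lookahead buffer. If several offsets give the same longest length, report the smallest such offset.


Try each offset into the search buffer:
  offset=1 (pos 7, char 'f'): match length 1
  offset=2 (pos 6, char 'a'): match length 0
  offset=3 (pos 5, char 'a'): match length 0
  offset=4 (pos 4, char 'f'): match length 1
  offset=5 (pos 3, char 'c'): match length 0
  offset=6 (pos 2, char 'f'): match length 2
  offset=7 (pos 1, char 'c'): match length 0
  offset=8 (pos 0, char 'f'): match length 2
Longest match has length 2, found at offsets 6, 8; take the smallest, offset 6.
next_char = character at position 8 + 2 = 10 -> 'c'

Best match: offset=6, length=2 (matching 'fc' starting at position 2)
LZ77 triple: (6, 2, 'c')


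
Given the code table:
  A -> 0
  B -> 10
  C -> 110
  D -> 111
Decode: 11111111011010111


Decoding:
111 -> D
111 -> D
110 -> C
110 -> C
10 -> B
111 -> D


Result: DDCCBD


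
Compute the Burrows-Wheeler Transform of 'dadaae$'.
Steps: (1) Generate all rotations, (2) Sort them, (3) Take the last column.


Rotations (sorted):
  0: $dadaae -> last char: e
  1: aae$dad -> last char: d
  2: adaae$d -> last char: d
  3: ae$dada -> last char: a
  4: daae$da -> last char: a
  5: dadaae$ -> last char: $
  6: e$dadaa -> last char: a


BWT = eddaa$a


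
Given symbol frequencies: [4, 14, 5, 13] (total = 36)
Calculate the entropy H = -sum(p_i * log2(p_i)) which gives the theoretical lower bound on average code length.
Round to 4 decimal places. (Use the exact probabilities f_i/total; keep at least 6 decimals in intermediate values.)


Per-symbol terms -p_i * log2(p_i) with p_i = f_i/36:
  p = 4/36 = 0.111111: log2(p) = -3.169925, -p*log2(p) = 0.352214
  p = 14/36 = 0.388889: log2(p) = -1.362570, -p*log2(p) = 0.529888
  p = 5/36 = 0.138889: log2(p) = -2.847997, -p*log2(p) = 0.395555
  p = 13/36 = 0.361111: log2(p) = -1.469485, -p*log2(p) = 0.530647
H = 0.352214 + 0.529888 + 0.395555 + 0.530647 = 1.808304

H = 1.8083 bits/symbol


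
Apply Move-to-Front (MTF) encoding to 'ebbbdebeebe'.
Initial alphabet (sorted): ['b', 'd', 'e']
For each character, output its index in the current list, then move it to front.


MTF encoding:
'e': index 2 in ['b', 'd', 'e'] -> ['e', 'b', 'd']
'b': index 1 in ['e', 'b', 'd'] -> ['b', 'e', 'd']
'b': index 0 in ['b', 'e', 'd'] -> ['b', 'e', 'd']
'b': index 0 in ['b', 'e', 'd'] -> ['b', 'e', 'd']
'd': index 2 in ['b', 'e', 'd'] -> ['d', 'b', 'e']
'e': index 2 in ['d', 'b', 'e'] -> ['e', 'd', 'b']
'b': index 2 in ['e', 'd', 'b'] -> ['b', 'e', 'd']
'e': index 1 in ['b', 'e', 'd'] -> ['e', 'b', 'd']
'e': index 0 in ['e', 'b', 'd'] -> ['e', 'b', 'd']
'b': index 1 in ['e', 'b', 'd'] -> ['b', 'e', 'd']
'e': index 1 in ['b', 'e', 'd'] -> ['e', 'b', 'd']


Output: [2, 1, 0, 0, 2, 2, 2, 1, 0, 1, 1]


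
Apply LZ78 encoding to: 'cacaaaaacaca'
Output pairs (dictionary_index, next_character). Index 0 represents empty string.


LZ78 encoding steps:
Dictionary: {0: ''}
Step 1: w='' (idx 0), next='c' -> output (0, 'c'), add 'c' as idx 1
Step 2: w='' (idx 0), next='a' -> output (0, 'a'), add 'a' as idx 2
Step 3: w='c' (idx 1), next='a' -> output (1, 'a'), add 'ca' as idx 3
Step 4: w='a' (idx 2), next='a' -> output (2, 'a'), add 'aa' as idx 4
Step 5: w='aa' (idx 4), next='c' -> output (4, 'c'), add 'aac' as idx 5
Step 6: w='a' (idx 2), next='c' -> output (2, 'c'), add 'ac' as idx 6
Step 7: w='a' (idx 2), end of input -> output (2, '')


Encoded: [(0, 'c'), (0, 'a'), (1, 'a'), (2, 'a'), (4, 'c'), (2, 'c'), (2, '')]


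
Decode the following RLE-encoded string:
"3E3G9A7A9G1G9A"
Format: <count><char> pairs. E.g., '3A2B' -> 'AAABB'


Expanding each <count><char> pair:
  3E -> 'EEE'
  3G -> 'GGG'
  9A -> 'AAAAAAAAA'
  7A -> 'AAAAAAA'
  9G -> 'GGGGGGGGG'
  1G -> 'G'
  9A -> 'AAAAAAAAA'

Decoded = EEEGGGAAAAAAAAAAAAAAAAGGGGGGGGGGAAAAAAAAA


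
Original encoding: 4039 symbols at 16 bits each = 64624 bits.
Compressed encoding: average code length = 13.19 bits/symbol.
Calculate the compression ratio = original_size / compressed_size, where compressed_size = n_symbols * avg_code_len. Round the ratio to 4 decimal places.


original_size = n_symbols * orig_bits = 4039 * 16 = 64624 bits
compressed_size = n_symbols * avg_code_len = 4039 * 13.19 = 53274.41 bits
ratio = original_size / compressed_size = 64624 / 53274.41 = 1.213

Compression ratio = 1.213


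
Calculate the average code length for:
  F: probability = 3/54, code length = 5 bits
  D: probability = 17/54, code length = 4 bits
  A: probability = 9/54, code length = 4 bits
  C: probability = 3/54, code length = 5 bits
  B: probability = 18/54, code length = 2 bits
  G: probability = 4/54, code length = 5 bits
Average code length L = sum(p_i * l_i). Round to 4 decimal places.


Weighted contributions p_i * l_i:
  F: (3/54) * 5 = 15/54
  D: (17/54) * 4 = 68/54
  A: (9/54) * 4 = 36/54
  C: (3/54) * 5 = 15/54
  B: (18/54) * 2 = 36/54
  G: (4/54) * 5 = 20/54
Sum = (15 + 68 + 36 + 15 + 36 + 20)/54 = 190/54

L = 190/54 = 3.5185 bits/symbol


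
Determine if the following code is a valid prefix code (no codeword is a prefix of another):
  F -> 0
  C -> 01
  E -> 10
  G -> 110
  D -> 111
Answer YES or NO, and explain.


Checking each pair (does one codeword prefix another?):
  F='0' vs C='01': prefix -- VIOLATION

NO -- this is NOT a valid prefix code. F (0) is a prefix of C (01).


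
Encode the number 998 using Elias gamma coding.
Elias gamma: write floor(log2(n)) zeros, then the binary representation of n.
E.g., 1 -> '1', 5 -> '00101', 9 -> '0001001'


num_bits = floor(log2(998)) + 1 = 10
leading_zeros = num_bits - 1 = 9
binary(998) = 1111100110

Elias gamma(998) = '000000000' + '1111100110' = 0000000001111100110 (19 bits)


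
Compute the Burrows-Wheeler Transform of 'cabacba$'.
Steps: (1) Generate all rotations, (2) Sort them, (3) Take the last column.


Rotations (sorted):
  0: $cabacba -> last char: a
  1: a$cabacb -> last char: b
  2: abacba$c -> last char: c
  3: acba$cab -> last char: b
  4: ba$cabac -> last char: c
  5: bacba$ca -> last char: a
  6: cabacba$ -> last char: $
  7: cba$caba -> last char: a


BWT = abcbca$a


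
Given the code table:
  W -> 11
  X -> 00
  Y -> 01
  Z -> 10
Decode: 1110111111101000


Decoding:
11 -> W
10 -> Z
11 -> W
11 -> W
11 -> W
10 -> Z
10 -> Z
00 -> X


Result: WZWWWZZX


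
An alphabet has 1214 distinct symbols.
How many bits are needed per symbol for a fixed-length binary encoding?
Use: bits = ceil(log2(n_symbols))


log2(1214) = 10.2456
Bracket: 2^10 = 1024 < 1214 <= 2^11 = 2048
So ceil(log2(1214)) = 11

bits = ceil(log2(1214)) = ceil(10.2456) = 11 bits


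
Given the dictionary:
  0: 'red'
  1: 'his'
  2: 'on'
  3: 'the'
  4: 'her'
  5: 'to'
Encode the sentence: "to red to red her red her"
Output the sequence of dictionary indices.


Look up each word in the dictionary:
  'to' -> 5
  'red' -> 0
  'to' -> 5
  'red' -> 0
  'her' -> 4
  'red' -> 0
  'her' -> 4

Encoded: [5, 0, 5, 0, 4, 0, 4]


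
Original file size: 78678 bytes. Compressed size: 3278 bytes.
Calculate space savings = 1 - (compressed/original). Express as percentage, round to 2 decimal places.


ratio = compressed/original = 3278/78678 = 0.041663
savings = 1 - ratio = 1 - 0.041663 = 0.958337
as a percentage: 0.958337 * 100 = 95.83%

Space savings = 1 - 3278/78678 = 95.83%


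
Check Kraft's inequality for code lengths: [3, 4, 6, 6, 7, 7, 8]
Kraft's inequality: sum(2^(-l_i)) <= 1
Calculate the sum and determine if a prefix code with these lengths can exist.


Sum = 2^(-3) + 2^(-4) + 2^(-6) + 2^(-6) + 2^(-7) + 2^(-7) + 2^(-8)
    = 0.125 + 0.0625 + 0.015625 + 0.015625 + 0.0078125 + 0.0078125 + 0.00390625
    = 61/256 = 0.23828125
Since 0.23828125 <= 1, Kraft's inequality IS satisfied.
A prefix code with these lengths CAN exist.

Kraft sum = 0.23828125. Satisfied.


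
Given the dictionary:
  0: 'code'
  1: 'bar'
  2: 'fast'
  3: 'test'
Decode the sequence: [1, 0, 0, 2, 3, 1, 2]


Look up each index in the dictionary:
  1 -> 'bar'
  0 -> 'code'
  0 -> 'code'
  2 -> 'fast'
  3 -> 'test'
  1 -> 'bar'
  2 -> 'fast'

Decoded: "bar code code fast test bar fast"


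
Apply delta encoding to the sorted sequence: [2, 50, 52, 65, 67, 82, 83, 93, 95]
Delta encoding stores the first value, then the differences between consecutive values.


First value: 2
Deltas:
  50 - 2 = 48
  52 - 50 = 2
  65 - 52 = 13
  67 - 65 = 2
  82 - 67 = 15
  83 - 82 = 1
  93 - 83 = 10
  95 - 93 = 2


Delta encoded: [2, 48, 2, 13, 2, 15, 1, 10, 2]


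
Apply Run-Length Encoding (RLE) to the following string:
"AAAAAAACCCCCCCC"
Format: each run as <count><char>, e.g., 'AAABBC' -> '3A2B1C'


Scanning runs left to right:
  i=0: run of 'A' x 7 -> '7A'
  i=7: run of 'C' x 8 -> '8C'

RLE = 7A8C


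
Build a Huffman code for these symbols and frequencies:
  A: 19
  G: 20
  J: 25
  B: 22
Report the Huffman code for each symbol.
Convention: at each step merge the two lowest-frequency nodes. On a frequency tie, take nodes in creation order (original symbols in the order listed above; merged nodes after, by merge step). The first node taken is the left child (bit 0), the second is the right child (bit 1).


Huffman tree construction:
Step 1: Merge A(19) + G(20) = 39
Step 2: Merge B(22) + J(25) = 47
Step 3: Merge (A+G)(39) + (B+J)(47) = 86
Read each symbol's code off the tree from the root (left child = 0, right child = 1).

Codes:
  A: 00 (length 2)
  G: 01 (length 2)
  J: 11 (length 2)
  B: 10 (length 2)
Average code length: 172/86 = 2.0000 bits/symbol


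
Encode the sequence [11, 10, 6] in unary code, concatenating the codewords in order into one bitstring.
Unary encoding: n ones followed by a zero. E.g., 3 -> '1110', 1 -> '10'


Encode each number as n ones followed by a terminating 0:
  11 -> 111111111110 (12 bits)
  10 -> 11111111110 (11 bits)
  6 -> 1111110 (7 bits)
Total length = 12 + 11 + 7 = 30 bits.

Unary([11, 10, 6]) = 111111111110111111111101111110 (30 bits)


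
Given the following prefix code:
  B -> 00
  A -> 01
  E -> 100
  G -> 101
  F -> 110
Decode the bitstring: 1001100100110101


Decoding step by step:
Bits 100 -> E
Bits 110 -> F
Bits 01 -> A
Bits 00 -> B
Bits 110 -> F
Bits 101 -> G


Decoded message: EFABFG


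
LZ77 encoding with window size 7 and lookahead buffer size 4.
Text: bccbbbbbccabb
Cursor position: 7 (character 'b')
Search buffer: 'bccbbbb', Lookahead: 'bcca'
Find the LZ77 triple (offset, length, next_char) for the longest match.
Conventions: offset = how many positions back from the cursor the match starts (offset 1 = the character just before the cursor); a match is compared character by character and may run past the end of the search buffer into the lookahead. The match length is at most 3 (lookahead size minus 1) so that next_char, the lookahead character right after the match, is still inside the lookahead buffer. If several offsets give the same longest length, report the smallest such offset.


Try each offset into the search buffer:
  offset=1 (pos 6, char 'b'): match length 1
  offset=2 (pos 5, char 'b'): match length 1
  offset=3 (pos 4, char 'b'): match length 1
  offset=4 (pos 3, char 'b'): match length 1
  offset=5 (pos 2, char 'c'): match length 0
  offset=6 (pos 1, char 'c'): match length 0
  offset=7 (pos 0, char 'b'): match length 3
Longest match has length 3 at offset 7.
next_char = character at position 7 + 3 = 10 -> 'a'

Best match: offset=7, length=3 (matching 'bcc' starting at position 0)
LZ77 triple: (7, 3, 'a')


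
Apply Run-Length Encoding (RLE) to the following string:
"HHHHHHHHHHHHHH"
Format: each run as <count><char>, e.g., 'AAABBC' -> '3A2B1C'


Scanning runs left to right:
  i=0: run of 'H' x 14 -> '14H'

RLE = 14H


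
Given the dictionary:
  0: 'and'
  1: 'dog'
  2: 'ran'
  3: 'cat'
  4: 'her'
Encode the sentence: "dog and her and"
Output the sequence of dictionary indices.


Look up each word in the dictionary:
  'dog' -> 1
  'and' -> 0
  'her' -> 4
  'and' -> 0

Encoded: [1, 0, 4, 0]


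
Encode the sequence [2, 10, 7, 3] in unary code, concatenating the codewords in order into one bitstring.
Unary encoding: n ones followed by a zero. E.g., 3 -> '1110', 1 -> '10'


Encode each number as n ones followed by a terminating 0:
  2 -> 110 (3 bits)
  10 -> 11111111110 (11 bits)
  7 -> 11111110 (8 bits)
  3 -> 1110 (4 bits)
Total length = 3 + 11 + 8 + 4 = 26 bits.

Unary([2, 10, 7, 3]) = 11011111111110111111101110 (26 bits)


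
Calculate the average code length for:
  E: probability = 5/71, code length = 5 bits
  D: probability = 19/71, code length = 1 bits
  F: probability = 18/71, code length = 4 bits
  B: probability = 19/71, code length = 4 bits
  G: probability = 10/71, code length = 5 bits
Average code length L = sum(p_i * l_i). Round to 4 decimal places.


Weighted contributions p_i * l_i:
  E: (5/71) * 5 = 25/71
  D: (19/71) * 1 = 19/71
  F: (18/71) * 4 = 72/71
  B: (19/71) * 4 = 76/71
  G: (10/71) * 5 = 50/71
Sum = (25 + 19 + 72 + 76 + 50)/71 = 242/71

L = 242/71 = 3.4085 bits/symbol


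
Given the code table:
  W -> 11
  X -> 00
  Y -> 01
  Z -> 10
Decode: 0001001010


Decoding:
00 -> X
01 -> Y
00 -> X
10 -> Z
10 -> Z


Result: XYXZZ


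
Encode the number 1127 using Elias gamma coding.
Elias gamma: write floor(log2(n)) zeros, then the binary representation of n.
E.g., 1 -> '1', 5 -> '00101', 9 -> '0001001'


num_bits = floor(log2(1127)) + 1 = 11
leading_zeros = num_bits - 1 = 10
binary(1127) = 10001100111

Elias gamma(1127) = '0000000000' + '10001100111' = 000000000010001100111 (21 bits)


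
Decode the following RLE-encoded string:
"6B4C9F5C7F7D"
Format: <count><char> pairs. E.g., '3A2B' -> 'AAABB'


Expanding each <count><char> pair:
  6B -> 'BBBBBB'
  4C -> 'CCCC'
  9F -> 'FFFFFFFFF'
  5C -> 'CCCCC'
  7F -> 'FFFFFFF'
  7D -> 'DDDDDDD'

Decoded = BBBBBBCCCCFFFFFFFFFCCCCCFFFFFFFDDDDDDD


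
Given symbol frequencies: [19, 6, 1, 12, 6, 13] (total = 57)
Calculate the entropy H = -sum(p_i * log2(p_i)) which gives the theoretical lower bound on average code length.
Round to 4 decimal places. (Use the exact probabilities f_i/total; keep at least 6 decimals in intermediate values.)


Per-symbol terms -p_i * log2(p_i) with p_i = f_i/57:
  p = 19/57 = 0.333333: log2(p) = -1.584963, -p*log2(p) = 0.528321
  p = 6/57 = 0.105263: log2(p) = -3.247928, -p*log2(p) = 0.341887
  p = 1/57 = 0.017544: log2(p) = -5.832890, -p*log2(p) = 0.102331
  p = 12/57 = 0.210526: log2(p) = -2.247928, -p*log2(p) = 0.473248
  p = 6/57 = 0.105263: log2(p) = -3.247928, -p*log2(p) = 0.341887
  p = 13/57 = 0.228070: log2(p) = -2.132450, -p*log2(p) = 0.486348
H = 0.528321 + 0.341887 + 0.102331 + 0.473248 + 0.341887 + 0.486348 = 2.274022

H = 2.274 bits/symbol


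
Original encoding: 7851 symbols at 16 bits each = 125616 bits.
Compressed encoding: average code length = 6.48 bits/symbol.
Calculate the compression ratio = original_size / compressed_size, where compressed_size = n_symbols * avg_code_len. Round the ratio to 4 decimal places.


original_size = n_symbols * orig_bits = 7851 * 16 = 125616 bits
compressed_size = n_symbols * avg_code_len = 7851 * 6.48 = 50874.48 bits
ratio = original_size / compressed_size = 125616 / 50874.48 = 2.4691

Compression ratio = 2.4691


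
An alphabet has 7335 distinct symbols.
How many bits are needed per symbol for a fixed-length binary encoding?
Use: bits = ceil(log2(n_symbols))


log2(7335) = 12.8406
Bracket: 2^12 = 4096 < 7335 <= 2^13 = 8192
So ceil(log2(7335)) = 13

bits = ceil(log2(7335)) = ceil(12.8406) = 13 bits


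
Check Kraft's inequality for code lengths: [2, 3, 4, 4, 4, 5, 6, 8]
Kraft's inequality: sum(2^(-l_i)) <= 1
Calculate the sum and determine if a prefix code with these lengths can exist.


Sum = 2^(-2) + 2^(-3) + 2^(-4) + 2^(-4) + 2^(-4) + 2^(-5) + 2^(-6) + 2^(-8)
    = 0.25 + 0.125 + 0.0625 + 0.0625 + 0.0625 + 0.03125 + 0.015625 + 0.00390625
    = 157/256 = 0.61328125
Since 0.61328125 <= 1, Kraft's inequality IS satisfied.
A prefix code with these lengths CAN exist.

Kraft sum = 0.61328125. Satisfied.


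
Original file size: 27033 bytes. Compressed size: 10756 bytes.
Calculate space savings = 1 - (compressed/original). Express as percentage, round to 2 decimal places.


ratio = compressed/original = 10756/27033 = 0.397884
savings = 1 - ratio = 1 - 0.397884 = 0.602116
as a percentage: 0.602116 * 100 = 60.21%

Space savings = 1 - 10756/27033 = 60.21%


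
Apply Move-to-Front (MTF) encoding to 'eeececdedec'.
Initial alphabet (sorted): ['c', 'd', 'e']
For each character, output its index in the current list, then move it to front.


MTF encoding:
'e': index 2 in ['c', 'd', 'e'] -> ['e', 'c', 'd']
'e': index 0 in ['e', 'c', 'd'] -> ['e', 'c', 'd']
'e': index 0 in ['e', 'c', 'd'] -> ['e', 'c', 'd']
'c': index 1 in ['e', 'c', 'd'] -> ['c', 'e', 'd']
'e': index 1 in ['c', 'e', 'd'] -> ['e', 'c', 'd']
'c': index 1 in ['e', 'c', 'd'] -> ['c', 'e', 'd']
'd': index 2 in ['c', 'e', 'd'] -> ['d', 'c', 'e']
'e': index 2 in ['d', 'c', 'e'] -> ['e', 'd', 'c']
'd': index 1 in ['e', 'd', 'c'] -> ['d', 'e', 'c']
'e': index 1 in ['d', 'e', 'c'] -> ['e', 'd', 'c']
'c': index 2 in ['e', 'd', 'c'] -> ['c', 'e', 'd']


Output: [2, 0, 0, 1, 1, 1, 2, 2, 1, 1, 2]


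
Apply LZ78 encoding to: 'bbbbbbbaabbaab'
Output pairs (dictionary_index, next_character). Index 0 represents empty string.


LZ78 encoding steps:
Dictionary: {0: ''}
Step 1: w='' (idx 0), next='b' -> output (0, 'b'), add 'b' as idx 1
Step 2: w='b' (idx 1), next='b' -> output (1, 'b'), add 'bb' as idx 2
Step 3: w='bb' (idx 2), next='b' -> output (2, 'b'), add 'bbb' as idx 3
Step 4: w='b' (idx 1), next='a' -> output (1, 'a'), add 'ba' as idx 4
Step 5: w='' (idx 0), next='a' -> output (0, 'a'), add 'a' as idx 5
Step 6: w='bb' (idx 2), next='a' -> output (2, 'a'), add 'bba' as idx 6
Step 7: w='a' (idx 5), next='b' -> output (5, 'b'), add 'ab' as idx 7


Encoded: [(0, 'b'), (1, 'b'), (2, 'b'), (1, 'a'), (0, 'a'), (2, 'a'), (5, 'b')]


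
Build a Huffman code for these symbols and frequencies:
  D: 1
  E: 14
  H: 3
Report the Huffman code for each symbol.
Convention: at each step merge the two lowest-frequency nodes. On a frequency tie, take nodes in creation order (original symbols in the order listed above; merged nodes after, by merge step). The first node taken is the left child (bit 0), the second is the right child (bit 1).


Huffman tree construction:
Step 1: Merge D(1) + H(3) = 4
Step 2: Merge (D+H)(4) + E(14) = 18
Read each symbol's code off the tree from the root (left child = 0, right child = 1).

Codes:
  D: 00 (length 2)
  E: 1 (length 1)
  H: 01 (length 2)
Average code length: 22/18 = 1.2222 bits/symbol


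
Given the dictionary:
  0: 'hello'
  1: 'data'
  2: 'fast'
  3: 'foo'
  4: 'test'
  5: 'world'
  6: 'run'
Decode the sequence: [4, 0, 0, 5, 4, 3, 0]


Look up each index in the dictionary:
  4 -> 'test'
  0 -> 'hello'
  0 -> 'hello'
  5 -> 'world'
  4 -> 'test'
  3 -> 'foo'
  0 -> 'hello'

Decoded: "test hello hello world test foo hello"


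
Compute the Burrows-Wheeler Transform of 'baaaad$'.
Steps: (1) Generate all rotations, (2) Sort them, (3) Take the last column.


Rotations (sorted):
  0: $baaaad -> last char: d
  1: aaaad$b -> last char: b
  2: aaad$ba -> last char: a
  3: aad$baa -> last char: a
  4: ad$baaa -> last char: a
  5: baaaad$ -> last char: $
  6: d$baaaa -> last char: a


BWT = dbaaa$a


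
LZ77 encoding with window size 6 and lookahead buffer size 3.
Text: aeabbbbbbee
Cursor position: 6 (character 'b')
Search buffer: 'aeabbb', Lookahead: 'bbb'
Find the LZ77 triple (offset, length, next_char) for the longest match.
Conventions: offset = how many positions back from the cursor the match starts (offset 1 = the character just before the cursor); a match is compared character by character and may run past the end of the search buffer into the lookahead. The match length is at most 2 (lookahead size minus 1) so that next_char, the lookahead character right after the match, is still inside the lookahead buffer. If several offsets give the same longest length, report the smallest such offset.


Try each offset into the search buffer:
  offset=1 (pos 5, char 'b'): match length 2
  offset=2 (pos 4, char 'b'): match length 2
  offset=3 (pos 3, char 'b'): match length 2
  offset=4 (pos 2, char 'a'): match length 0
  offset=5 (pos 1, char 'e'): match length 0
  offset=6 (pos 0, char 'a'): match length 0
Longest match has length 2, found at offsets 1, 2, 3; take the smallest, offset 1.
next_char = character at position 6 + 2 = 8 -> 'b'

Best match: offset=1, length=2 (matching 'bb' starting at position 5)
LZ77 triple: (1, 2, 'b')


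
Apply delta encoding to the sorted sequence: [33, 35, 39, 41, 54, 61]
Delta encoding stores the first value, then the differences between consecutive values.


First value: 33
Deltas:
  35 - 33 = 2
  39 - 35 = 4
  41 - 39 = 2
  54 - 41 = 13
  61 - 54 = 7


Delta encoded: [33, 2, 4, 2, 13, 7]


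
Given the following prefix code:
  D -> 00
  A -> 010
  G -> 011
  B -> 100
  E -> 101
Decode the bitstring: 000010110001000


Decoding step by step:
Bits 00 -> D
Bits 00 -> D
Bits 101 -> E
Bits 100 -> B
Bits 010 -> A
Bits 00 -> D


Decoded message: DDEBAD


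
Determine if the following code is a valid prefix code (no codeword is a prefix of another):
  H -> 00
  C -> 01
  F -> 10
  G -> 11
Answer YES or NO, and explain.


Checking each pair (does one codeword prefix another?):
  H='00' vs C='01': no prefix
  H='00' vs F='10': no prefix
  H='00' vs G='11': no prefix
  C='01' vs H='00': no prefix
  C='01' vs F='10': no prefix
  C='01' vs G='11': no prefix
  F='10' vs H='00': no prefix
  F='10' vs C='01': no prefix
  F='10' vs G='11': no prefix
  G='11' vs H='00': no prefix
  G='11' vs C='01': no prefix
  G='11' vs F='10': no prefix
No violation found over all pairs.

YES -- this is a valid prefix code. No codeword is a prefix of any other codeword.


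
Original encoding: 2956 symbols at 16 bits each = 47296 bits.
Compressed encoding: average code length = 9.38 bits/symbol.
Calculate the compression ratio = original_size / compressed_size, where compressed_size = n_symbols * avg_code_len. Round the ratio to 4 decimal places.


original_size = n_symbols * orig_bits = 2956 * 16 = 47296 bits
compressed_size = n_symbols * avg_code_len = 2956 * 9.38 = 27727.28 bits
ratio = original_size / compressed_size = 47296 / 27727.28 = 1.7058

Compression ratio = 1.7058


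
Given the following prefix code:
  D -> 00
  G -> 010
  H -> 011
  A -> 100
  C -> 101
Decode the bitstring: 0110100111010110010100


Decoding step by step:
Bits 011 -> H
Bits 010 -> G
Bits 011 -> H
Bits 101 -> C
Bits 011 -> H
Bits 00 -> D
Bits 101 -> C
Bits 00 -> D


Decoded message: HGHCHDCD


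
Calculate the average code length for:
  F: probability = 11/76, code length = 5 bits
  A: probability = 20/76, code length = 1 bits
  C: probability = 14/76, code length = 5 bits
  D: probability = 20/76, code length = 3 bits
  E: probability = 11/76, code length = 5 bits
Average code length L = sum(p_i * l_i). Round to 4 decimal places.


Weighted contributions p_i * l_i:
  F: (11/76) * 5 = 55/76
  A: (20/76) * 1 = 20/76
  C: (14/76) * 5 = 70/76
  D: (20/76) * 3 = 60/76
  E: (11/76) * 5 = 55/76
Sum = (55 + 20 + 70 + 60 + 55)/76 = 260/76

L = 260/76 = 3.4211 bits/symbol


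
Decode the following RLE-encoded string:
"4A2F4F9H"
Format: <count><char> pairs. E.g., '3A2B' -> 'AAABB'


Expanding each <count><char> pair:
  4A -> 'AAAA'
  2F -> 'FF'
  4F -> 'FFFF'
  9H -> 'HHHHHHHHH'

Decoded = AAAAFFFFFFHHHHHHHHH


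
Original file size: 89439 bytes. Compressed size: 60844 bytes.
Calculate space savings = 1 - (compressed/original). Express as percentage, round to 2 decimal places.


ratio = compressed/original = 60844/89439 = 0.680285
savings = 1 - ratio = 1 - 0.680285 = 0.319715
as a percentage: 0.319715 * 100 = 31.97%

Space savings = 1 - 60844/89439 = 31.97%


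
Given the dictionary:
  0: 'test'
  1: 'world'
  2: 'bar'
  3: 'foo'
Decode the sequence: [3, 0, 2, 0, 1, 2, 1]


Look up each index in the dictionary:
  3 -> 'foo'
  0 -> 'test'
  2 -> 'bar'
  0 -> 'test'
  1 -> 'world'
  2 -> 'bar'
  1 -> 'world'

Decoded: "foo test bar test world bar world"


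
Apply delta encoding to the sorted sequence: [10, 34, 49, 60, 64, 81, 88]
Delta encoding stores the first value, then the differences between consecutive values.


First value: 10
Deltas:
  34 - 10 = 24
  49 - 34 = 15
  60 - 49 = 11
  64 - 60 = 4
  81 - 64 = 17
  88 - 81 = 7


Delta encoded: [10, 24, 15, 11, 4, 17, 7]


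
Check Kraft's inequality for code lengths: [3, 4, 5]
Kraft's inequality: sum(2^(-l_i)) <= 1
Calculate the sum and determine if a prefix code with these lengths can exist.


Sum = 2^(-3) + 2^(-4) + 2^(-5)
    = 0.125 + 0.0625 + 0.03125
    = 7/32 = 0.21875
Since 0.21875 <= 1, Kraft's inequality IS satisfied.
A prefix code with these lengths CAN exist.

Kraft sum = 0.21875. Satisfied.


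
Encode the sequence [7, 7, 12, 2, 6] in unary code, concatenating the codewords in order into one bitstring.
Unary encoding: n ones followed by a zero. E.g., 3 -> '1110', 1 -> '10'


Encode each number as n ones followed by a terminating 0:
  7 -> 11111110 (8 bits)
  7 -> 11111110 (8 bits)
  12 -> 1111111111110 (13 bits)
  2 -> 110 (3 bits)
  6 -> 1111110 (7 bits)
Total length = 8 + 8 + 13 + 3 + 7 = 39 bits.

Unary([7, 7, 12, 2, 6]) = 111111101111111011111111111101101111110 (39 bits)


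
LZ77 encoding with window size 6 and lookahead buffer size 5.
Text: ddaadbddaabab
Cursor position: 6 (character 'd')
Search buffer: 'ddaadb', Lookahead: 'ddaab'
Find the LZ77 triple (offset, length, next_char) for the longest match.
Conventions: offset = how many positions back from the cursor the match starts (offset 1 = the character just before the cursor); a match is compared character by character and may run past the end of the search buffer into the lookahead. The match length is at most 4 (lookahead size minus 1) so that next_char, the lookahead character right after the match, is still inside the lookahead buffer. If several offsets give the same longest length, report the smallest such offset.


Try each offset into the search buffer:
  offset=1 (pos 5, char 'b'): match length 0
  offset=2 (pos 4, char 'd'): match length 1
  offset=3 (pos 3, char 'a'): match length 0
  offset=4 (pos 2, char 'a'): match length 0
  offset=5 (pos 1, char 'd'): match length 1
  offset=6 (pos 0, char 'd'): match length 4
Longest match has length 4 at offset 6.
next_char = character at position 6 + 4 = 10 -> 'b'

Best match: offset=6, length=4 (matching 'ddaa' starting at position 0)
LZ77 triple: (6, 4, 'b')


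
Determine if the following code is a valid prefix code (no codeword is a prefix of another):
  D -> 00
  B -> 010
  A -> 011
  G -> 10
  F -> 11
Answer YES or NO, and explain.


Checking each pair (does one codeword prefix another?):
  D='00' vs B='010': no prefix
  D='00' vs A='011': no prefix
  D='00' vs G='10': no prefix
  D='00' vs F='11': no prefix
  B='010' vs D='00': no prefix
  B='010' vs A='011': no prefix
  B='010' vs G='10': no prefix
  B='010' vs F='11': no prefix
  A='011' vs D='00': no prefix
  A='011' vs B='010': no prefix
  A='011' vs G='10': no prefix
  A='011' vs F='11': no prefix
  G='10' vs D='00': no prefix
  G='10' vs B='010': no prefix
  G='10' vs A='011': no prefix
  G='10' vs F='11': no prefix
  F='11' vs D='00': no prefix
  F='11' vs B='010': no prefix
  F='11' vs A='011': no prefix
  F='11' vs G='10': no prefix
No violation found over all pairs.

YES -- this is a valid prefix code. No codeword is a prefix of any other codeword.


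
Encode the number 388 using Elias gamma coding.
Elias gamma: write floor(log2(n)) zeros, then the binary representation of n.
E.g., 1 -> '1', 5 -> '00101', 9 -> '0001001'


num_bits = floor(log2(388)) + 1 = 9
leading_zeros = num_bits - 1 = 8
binary(388) = 110000100

Elias gamma(388) = '00000000' + '110000100' = 00000000110000100 (17 bits)


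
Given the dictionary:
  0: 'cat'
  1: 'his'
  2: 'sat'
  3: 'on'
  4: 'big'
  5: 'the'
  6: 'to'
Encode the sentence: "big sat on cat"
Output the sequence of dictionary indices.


Look up each word in the dictionary:
  'big' -> 4
  'sat' -> 2
  'on' -> 3
  'cat' -> 0

Encoded: [4, 2, 3, 0]


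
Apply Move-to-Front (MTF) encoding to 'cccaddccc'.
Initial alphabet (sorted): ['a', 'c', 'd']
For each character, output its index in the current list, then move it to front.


MTF encoding:
'c': index 1 in ['a', 'c', 'd'] -> ['c', 'a', 'd']
'c': index 0 in ['c', 'a', 'd'] -> ['c', 'a', 'd']
'c': index 0 in ['c', 'a', 'd'] -> ['c', 'a', 'd']
'a': index 1 in ['c', 'a', 'd'] -> ['a', 'c', 'd']
'd': index 2 in ['a', 'c', 'd'] -> ['d', 'a', 'c']
'd': index 0 in ['d', 'a', 'c'] -> ['d', 'a', 'c']
'c': index 2 in ['d', 'a', 'c'] -> ['c', 'd', 'a']
'c': index 0 in ['c', 'd', 'a'] -> ['c', 'd', 'a']
'c': index 0 in ['c', 'd', 'a'] -> ['c', 'd', 'a']


Output: [1, 0, 0, 1, 2, 0, 2, 0, 0]


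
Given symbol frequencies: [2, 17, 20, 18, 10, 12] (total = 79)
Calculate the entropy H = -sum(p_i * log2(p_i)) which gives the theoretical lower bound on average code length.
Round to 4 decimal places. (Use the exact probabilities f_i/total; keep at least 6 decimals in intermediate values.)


Per-symbol terms -p_i * log2(p_i) with p_i = f_i/79:
  p = 2/79 = 0.025316: log2(p) = -5.303781, -p*log2(p) = 0.134273
  p = 17/79 = 0.215190: log2(p) = -2.216318, -p*log2(p) = 0.476929
  p = 20/79 = 0.253165: log2(p) = -1.981853, -p*log2(p) = 0.501735
  p = 18/79 = 0.227848: log2(p) = -2.133856, -p*log2(p) = 0.486195
  p = 10/79 = 0.126582: log2(p) = -2.981853, -p*log2(p) = 0.377450
  p = 12/79 = 0.151899: log2(p) = -2.718818, -p*log2(p) = 0.412985
H = 0.134273 + 0.476929 + 0.501735 + 0.486195 + 0.377450 + 0.412985 = 2.389567

H = 2.3896 bits/symbol


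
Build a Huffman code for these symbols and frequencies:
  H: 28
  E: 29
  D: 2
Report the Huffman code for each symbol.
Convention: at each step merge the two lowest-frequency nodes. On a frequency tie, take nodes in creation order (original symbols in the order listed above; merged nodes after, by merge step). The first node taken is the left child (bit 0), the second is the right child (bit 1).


Huffman tree construction:
Step 1: Merge D(2) + H(28) = 30
Step 2: Merge E(29) + (D+H)(30) = 59
Read each symbol's code off the tree from the root (left child = 0, right child = 1).

Codes:
  H: 11 (length 2)
  E: 0 (length 1)
  D: 10 (length 2)
Average code length: 89/59 = 1.5085 bits/symbol


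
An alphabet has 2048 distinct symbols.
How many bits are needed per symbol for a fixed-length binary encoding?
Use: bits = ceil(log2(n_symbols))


log2(2048) = 11.0
Bracket: 2^10 = 1024 < 2048 <= 2^11 = 2048
So ceil(log2(2048)) = 11

bits = ceil(log2(2048)) = ceil(11.0) = 11 bits


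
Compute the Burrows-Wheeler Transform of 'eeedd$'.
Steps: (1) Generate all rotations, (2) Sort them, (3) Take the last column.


Rotations (sorted):
  0: $eeedd -> last char: d
  1: d$eeed -> last char: d
  2: dd$eee -> last char: e
  3: edd$ee -> last char: e
  4: eedd$e -> last char: e
  5: eeedd$ -> last char: $


BWT = ddeee$


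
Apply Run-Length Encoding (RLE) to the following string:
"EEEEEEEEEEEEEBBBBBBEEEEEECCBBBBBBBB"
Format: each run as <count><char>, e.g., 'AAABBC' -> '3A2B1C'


Scanning runs left to right:
  i=0: run of 'E' x 13 -> '13E'
  i=13: run of 'B' x 6 -> '6B'
  i=19: run of 'E' x 6 -> '6E'
  i=25: run of 'C' x 2 -> '2C'
  i=27: run of 'B' x 8 -> '8B'

RLE = 13E6B6E2C8B


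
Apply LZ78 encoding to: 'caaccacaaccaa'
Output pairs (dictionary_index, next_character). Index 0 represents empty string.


LZ78 encoding steps:
Dictionary: {0: ''}
Step 1: w='' (idx 0), next='c' -> output (0, 'c'), add 'c' as idx 1
Step 2: w='' (idx 0), next='a' -> output (0, 'a'), add 'a' as idx 2
Step 3: w='a' (idx 2), next='c' -> output (2, 'c'), add 'ac' as idx 3
Step 4: w='c' (idx 1), next='a' -> output (1, 'a'), add 'ca' as idx 4
Step 5: w='ca' (idx 4), next='a' -> output (4, 'a'), add 'caa' as idx 5
Step 6: w='c' (idx 1), next='c' -> output (1, 'c'), add 'cc' as idx 6
Step 7: w='a' (idx 2), next='a' -> output (2, 'a'), add 'aa' as idx 7


Encoded: [(0, 'c'), (0, 'a'), (2, 'c'), (1, 'a'), (4, 'a'), (1, 'c'), (2, 'a')]


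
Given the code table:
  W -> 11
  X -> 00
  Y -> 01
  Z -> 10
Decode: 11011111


Decoding:
11 -> W
01 -> Y
11 -> W
11 -> W


Result: WYWW


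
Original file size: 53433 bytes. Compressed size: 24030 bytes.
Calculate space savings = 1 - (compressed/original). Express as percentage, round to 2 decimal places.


ratio = compressed/original = 24030/53433 = 0.449722
savings = 1 - ratio = 1 - 0.449722 = 0.550278
as a percentage: 0.550278 * 100 = 55.03%

Space savings = 1 - 24030/53433 = 55.03%


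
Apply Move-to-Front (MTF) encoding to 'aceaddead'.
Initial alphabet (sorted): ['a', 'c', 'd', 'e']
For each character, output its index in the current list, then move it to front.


MTF encoding:
'a': index 0 in ['a', 'c', 'd', 'e'] -> ['a', 'c', 'd', 'e']
'c': index 1 in ['a', 'c', 'd', 'e'] -> ['c', 'a', 'd', 'e']
'e': index 3 in ['c', 'a', 'd', 'e'] -> ['e', 'c', 'a', 'd']
'a': index 2 in ['e', 'c', 'a', 'd'] -> ['a', 'e', 'c', 'd']
'd': index 3 in ['a', 'e', 'c', 'd'] -> ['d', 'a', 'e', 'c']
'd': index 0 in ['d', 'a', 'e', 'c'] -> ['d', 'a', 'e', 'c']
'e': index 2 in ['d', 'a', 'e', 'c'] -> ['e', 'd', 'a', 'c']
'a': index 2 in ['e', 'd', 'a', 'c'] -> ['a', 'e', 'd', 'c']
'd': index 2 in ['a', 'e', 'd', 'c'] -> ['d', 'a', 'e', 'c']


Output: [0, 1, 3, 2, 3, 0, 2, 2, 2]


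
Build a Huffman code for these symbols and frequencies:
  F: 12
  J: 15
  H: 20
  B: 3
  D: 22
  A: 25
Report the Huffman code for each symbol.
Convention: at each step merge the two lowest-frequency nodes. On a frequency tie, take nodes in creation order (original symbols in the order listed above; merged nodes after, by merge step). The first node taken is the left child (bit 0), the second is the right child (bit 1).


Huffman tree construction:
Step 1: Merge B(3) + F(12) = 15
Step 2: Merge J(15) + (B+F)(15) = 30
Step 3: Merge H(20) + D(22) = 42
Step 4: Merge A(25) + (J+(B+F))(30) = 55
Step 5: Merge (H+D)(42) + (A+(J+(B+F)))(55) = 97
Read each symbol's code off the tree from the root (left child = 0, right child = 1).

Codes:
  F: 1111 (length 4)
  J: 110 (length 3)
  H: 00 (length 2)
  B: 1110 (length 4)
  D: 01 (length 2)
  A: 10 (length 2)
Average code length: 239/97 = 2.4639 bits/symbol
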